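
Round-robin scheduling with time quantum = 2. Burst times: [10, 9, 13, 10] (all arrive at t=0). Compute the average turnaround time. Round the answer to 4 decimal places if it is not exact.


Time quantum = 2
Execution trace:
  J1 runs 2 units, time = 2
  J2 runs 2 units, time = 4
  J3 runs 2 units, time = 6
  J4 runs 2 units, time = 8
  J1 runs 2 units, time = 10
  J2 runs 2 units, time = 12
  J3 runs 2 units, time = 14
  J4 runs 2 units, time = 16
  J1 runs 2 units, time = 18
  J2 runs 2 units, time = 20
  J3 runs 2 units, time = 22
  J4 runs 2 units, time = 24
  J1 runs 2 units, time = 26
  J2 runs 2 units, time = 28
  J3 runs 2 units, time = 30
  J4 runs 2 units, time = 32
  J1 runs 2 units, time = 34
  J2 runs 1 units, time = 35
  J3 runs 2 units, time = 37
  J4 runs 2 units, time = 39
  J3 runs 2 units, time = 41
  J3 runs 1 units, time = 42
Finish times: [34, 35, 42, 39]
Average turnaround = 150/4 = 37.5

37.5


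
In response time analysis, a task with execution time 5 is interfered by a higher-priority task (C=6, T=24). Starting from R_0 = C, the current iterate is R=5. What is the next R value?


R_next = C + ceil(R_prev / T_hp) * C_hp
ceil(5 / 24) = ceil(0.2083) = 1
Interference = 1 * 6 = 6
R_next = 5 + 6 = 11

11


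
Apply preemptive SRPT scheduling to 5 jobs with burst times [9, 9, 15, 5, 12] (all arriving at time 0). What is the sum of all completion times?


Since all jobs arrive at t=0, SRPT equals SPT ordering.
SPT order: [5, 9, 9, 12, 15]
Completion times:
  Job 1: p=5, C=5
  Job 2: p=9, C=14
  Job 3: p=9, C=23
  Job 4: p=12, C=35
  Job 5: p=15, C=50
Total completion time = 5 + 14 + 23 + 35 + 50 = 127

127


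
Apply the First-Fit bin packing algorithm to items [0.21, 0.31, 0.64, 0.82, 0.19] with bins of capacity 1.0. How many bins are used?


Place items sequentially using First-Fit:
  Item 0.21 -> new Bin 1
  Item 0.31 -> Bin 1 (now 0.52)
  Item 0.64 -> new Bin 2
  Item 0.82 -> new Bin 3
  Item 0.19 -> Bin 1 (now 0.71)
Total bins used = 3

3


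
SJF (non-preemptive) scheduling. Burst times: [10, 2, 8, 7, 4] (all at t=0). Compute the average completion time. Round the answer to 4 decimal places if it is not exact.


SJF order (ascending): [2, 4, 7, 8, 10]
Completion times:
  Job 1: burst=2, C=2
  Job 2: burst=4, C=6
  Job 3: burst=7, C=13
  Job 4: burst=8, C=21
  Job 5: burst=10, C=31
Average completion = 73/5 = 14.6

14.6


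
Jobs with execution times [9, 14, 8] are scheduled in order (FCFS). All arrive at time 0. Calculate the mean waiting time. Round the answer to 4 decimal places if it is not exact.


FCFS order (as given): [9, 14, 8]
Waiting times:
  Job 1: wait = 0
  Job 2: wait = 9
  Job 3: wait = 23
Sum of waiting times = 32
Average waiting time = 32/3 = 10.6667

10.6667


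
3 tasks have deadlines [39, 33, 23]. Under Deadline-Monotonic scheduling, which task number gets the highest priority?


Sort tasks by relative deadline (ascending):
  Task 3: deadline = 23
  Task 2: deadline = 33
  Task 1: deadline = 39
Priority order (highest first): [3, 2, 1]
Highest priority task = 3

3


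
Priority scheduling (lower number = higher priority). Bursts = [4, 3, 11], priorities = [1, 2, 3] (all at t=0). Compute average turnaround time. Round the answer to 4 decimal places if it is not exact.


Sort by priority (ascending = highest first):
Order: [(1, 4), (2, 3), (3, 11)]
Completion times:
  Priority 1, burst=4, C=4
  Priority 2, burst=3, C=7
  Priority 3, burst=11, C=18
Average turnaround = 29/3 = 9.6667

9.6667


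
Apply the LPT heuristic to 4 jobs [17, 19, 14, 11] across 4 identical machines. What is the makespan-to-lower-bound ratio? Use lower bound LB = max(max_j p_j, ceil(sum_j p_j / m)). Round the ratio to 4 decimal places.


LPT order: [19, 17, 14, 11]
Machine loads after assignment: [19, 17, 14, 11]
LPT makespan = 19
Lower bound = max(max_job, ceil(total/4)) = max(19, 16) = 19
Ratio = 19 / 19 = 1.0

1.0


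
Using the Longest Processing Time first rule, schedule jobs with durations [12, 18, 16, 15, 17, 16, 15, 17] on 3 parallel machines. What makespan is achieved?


Sort jobs in decreasing order (LPT): [18, 17, 17, 16, 16, 15, 15, 12]
Assign each job to the least loaded machine:
  Machine 1: jobs [18, 15, 15], load = 48
  Machine 2: jobs [17, 16, 12], load = 45
  Machine 3: jobs [17, 16], load = 33
Makespan = max load = 48

48


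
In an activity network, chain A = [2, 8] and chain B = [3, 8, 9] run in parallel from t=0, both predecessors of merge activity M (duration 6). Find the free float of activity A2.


ES(A2) = sum of predecessors on chain A = 2
EF(A2) = ES + duration = 2 + 8 = 10
Successor of A2 is M. ES(M) = max(sum(A), sum(B)) = max(10, 20) = 20
Free float = ES(successor) - EF(current) = 20 - 10 = 10

10


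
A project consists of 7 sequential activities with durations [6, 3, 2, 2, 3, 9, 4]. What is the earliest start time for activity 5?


Activity 5 starts after activities 1 through 4 complete.
Predecessor durations: [6, 3, 2, 2]
ES = 6 + 3 + 2 + 2 = 13

13


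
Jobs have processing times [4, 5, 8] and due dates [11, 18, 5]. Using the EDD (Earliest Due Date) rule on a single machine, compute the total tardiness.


Sort by due date (EDD order): [(8, 5), (4, 11), (5, 18)]
Compute completion times and tardiness:
  Job 1: p=8, d=5, C=8, tardiness=max(0,8-5)=3
  Job 2: p=4, d=11, C=12, tardiness=max(0,12-11)=1
  Job 3: p=5, d=18, C=17, tardiness=max(0,17-18)=0
Total tardiness = 4

4


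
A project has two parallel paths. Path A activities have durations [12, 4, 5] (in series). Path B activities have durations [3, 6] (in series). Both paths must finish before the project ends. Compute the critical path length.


Path A total = 12 + 4 + 5 = 21
Path B total = 3 + 6 = 9
Critical path = longest path = max(21, 9) = 21

21


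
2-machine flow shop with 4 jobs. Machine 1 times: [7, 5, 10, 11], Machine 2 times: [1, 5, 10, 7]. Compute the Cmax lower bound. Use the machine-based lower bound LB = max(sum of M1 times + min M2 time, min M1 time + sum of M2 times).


LB1 = sum(M1 times) + min(M2 times) = 33 + 1 = 34
LB2 = min(M1 times) + sum(M2 times) = 5 + 23 = 28
Lower bound = max(LB1, LB2) = max(34, 28) = 34

34


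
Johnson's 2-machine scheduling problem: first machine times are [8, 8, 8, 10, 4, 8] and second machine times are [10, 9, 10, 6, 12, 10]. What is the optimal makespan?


Apply Johnson's rule:
  Group 1 (a <= b): [(5, 4, 12), (1, 8, 10), (2, 8, 9), (3, 8, 10), (6, 8, 10)]
  Group 2 (a > b): [(4, 10, 6)]
Optimal job order: [5, 1, 2, 3, 6, 4]
Schedule:
  Job 5: M1 done at 4, M2 done at 16
  Job 1: M1 done at 12, M2 done at 26
  Job 2: M1 done at 20, M2 done at 35
  Job 3: M1 done at 28, M2 done at 45
  Job 6: M1 done at 36, M2 done at 55
  Job 4: M1 done at 46, M2 done at 61
Makespan = 61

61


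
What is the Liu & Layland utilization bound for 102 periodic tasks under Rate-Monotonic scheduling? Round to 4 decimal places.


Compute 2^(1/102) = 1.0068187028
Subtract 1: 1.0068187028 - 1 = 0.0068187028
Multiply by n: 102 * 0.0068187028 = 0.6955076856
Round to 4 dp: 0.6955

0.6955


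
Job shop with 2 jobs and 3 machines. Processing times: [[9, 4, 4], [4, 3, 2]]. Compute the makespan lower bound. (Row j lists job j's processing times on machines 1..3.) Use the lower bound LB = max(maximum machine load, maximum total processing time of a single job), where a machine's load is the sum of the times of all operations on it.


Machine loads:
  Machine 1: 9 + 4 = 13
  Machine 2: 4 + 3 = 7
  Machine 3: 4 + 2 = 6
Max machine load = 13
Job totals:
  Job 1: 17
  Job 2: 9
Max job total = 17
Lower bound = max(13, 17) = 17

17


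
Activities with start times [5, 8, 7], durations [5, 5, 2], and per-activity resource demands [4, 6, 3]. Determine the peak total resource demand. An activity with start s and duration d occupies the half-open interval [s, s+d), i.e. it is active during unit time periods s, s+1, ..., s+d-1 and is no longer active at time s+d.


Each activity i is active on [start_i, start_i + duration_i).
Compute total resource usage per time slot:
  t=0: active resources = [], total = 0
  t=1: active resources = [], total = 0
  t=2: active resources = [], total = 0
  t=3: active resources = [], total = 0
  t=4: active resources = [], total = 0
  t=5: active resources = [4], total = 4
  t=6: active resources = [4], total = 4
  t=7: active resources = [4, 3], total = 7
  t=8: active resources = [4, 6, 3], total = 13
  t=9: active resources = [4, 6], total = 10
  t=10: active resources = [6], total = 6
  t=11: active resources = [6], total = 6
  t=12: active resources = [6], total = 6
Peak resource demand = 13

13


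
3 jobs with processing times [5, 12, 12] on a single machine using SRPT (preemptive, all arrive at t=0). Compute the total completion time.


Since all jobs arrive at t=0, SRPT equals SPT ordering.
SPT order: [5, 12, 12]
Completion times:
  Job 1: p=5, C=5
  Job 2: p=12, C=17
  Job 3: p=12, C=29
Total completion time = 5 + 17 + 29 = 51

51


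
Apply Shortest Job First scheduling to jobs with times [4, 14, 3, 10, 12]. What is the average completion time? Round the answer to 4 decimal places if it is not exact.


SJF order (ascending): [3, 4, 10, 12, 14]
Completion times:
  Job 1: burst=3, C=3
  Job 2: burst=4, C=7
  Job 3: burst=10, C=17
  Job 4: burst=12, C=29
  Job 5: burst=14, C=43
Average completion = 99/5 = 19.8

19.8


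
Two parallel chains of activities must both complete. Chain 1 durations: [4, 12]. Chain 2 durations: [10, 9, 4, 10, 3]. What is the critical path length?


Path A total = 4 + 12 = 16
Path B total = 10 + 9 + 4 + 10 + 3 = 36
Critical path = longest path = max(16, 36) = 36

36


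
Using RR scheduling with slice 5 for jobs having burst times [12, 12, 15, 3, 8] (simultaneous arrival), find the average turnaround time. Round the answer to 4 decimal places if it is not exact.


Time quantum = 5
Execution trace:
  J1 runs 5 units, time = 5
  J2 runs 5 units, time = 10
  J3 runs 5 units, time = 15
  J4 runs 3 units, time = 18
  J5 runs 5 units, time = 23
  J1 runs 5 units, time = 28
  J2 runs 5 units, time = 33
  J3 runs 5 units, time = 38
  J5 runs 3 units, time = 41
  J1 runs 2 units, time = 43
  J2 runs 2 units, time = 45
  J3 runs 5 units, time = 50
Finish times: [43, 45, 50, 18, 41]
Average turnaround = 197/5 = 39.4

39.4


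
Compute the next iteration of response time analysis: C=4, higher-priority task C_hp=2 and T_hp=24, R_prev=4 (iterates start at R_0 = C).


R_next = C + ceil(R_prev / T_hp) * C_hp
ceil(4 / 24) = ceil(0.1667) = 1
Interference = 1 * 2 = 2
R_next = 4 + 2 = 6

6


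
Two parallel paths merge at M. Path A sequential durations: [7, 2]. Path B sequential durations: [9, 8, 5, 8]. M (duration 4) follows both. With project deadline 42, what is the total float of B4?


Forward pass: ES(B4) = sum of predecessors on chain B = 22
EF = ES + duration = 22 + 8 = 30
Backward pass: LF(M) = deadline = 42; LS(M) = 42 - 4 = 38
LF(B4) = LS(M) - sum(successors on chain B) = 38 - 0 = 38
LS = LF - duration = 38 - 8 = 30
Total float = LS - ES = 30 - 22 = 8

8


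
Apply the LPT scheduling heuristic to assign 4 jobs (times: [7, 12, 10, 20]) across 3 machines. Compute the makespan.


Sort jobs in decreasing order (LPT): [20, 12, 10, 7]
Assign each job to the least loaded machine:
  Machine 1: jobs [20], load = 20
  Machine 2: jobs [12], load = 12
  Machine 3: jobs [10, 7], load = 17
Makespan = max load = 20

20


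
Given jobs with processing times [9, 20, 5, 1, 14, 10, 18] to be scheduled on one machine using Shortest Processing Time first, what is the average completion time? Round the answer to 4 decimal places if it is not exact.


Sort jobs by processing time (SPT order): [1, 5, 9, 10, 14, 18, 20]
Compute completion times sequentially:
  Job 1: processing = 1, completes at 1
  Job 2: processing = 5, completes at 6
  Job 3: processing = 9, completes at 15
  Job 4: processing = 10, completes at 25
  Job 5: processing = 14, completes at 39
  Job 6: processing = 18, completes at 57
  Job 7: processing = 20, completes at 77
Sum of completion times = 220
Average completion time = 220/7 = 31.4286

31.4286


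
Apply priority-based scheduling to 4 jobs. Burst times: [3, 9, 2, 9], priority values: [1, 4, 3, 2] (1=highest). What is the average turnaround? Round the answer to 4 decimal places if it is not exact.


Sort by priority (ascending = highest first):
Order: [(1, 3), (2, 9), (3, 2), (4, 9)]
Completion times:
  Priority 1, burst=3, C=3
  Priority 2, burst=9, C=12
  Priority 3, burst=2, C=14
  Priority 4, burst=9, C=23
Average turnaround = 52/4 = 13.0

13.0


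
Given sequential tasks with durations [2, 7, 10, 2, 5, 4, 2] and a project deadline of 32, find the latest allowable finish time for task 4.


LF(activity 4) = deadline - sum of successor durations
Successors: activities 5 through 7 with durations [5, 4, 2]
Sum of successor durations = 11
LF = 32 - 11 = 21

21


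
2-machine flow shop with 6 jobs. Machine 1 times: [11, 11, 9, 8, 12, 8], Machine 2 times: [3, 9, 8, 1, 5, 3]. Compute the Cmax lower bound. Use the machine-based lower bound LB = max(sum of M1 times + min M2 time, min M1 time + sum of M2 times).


LB1 = sum(M1 times) + min(M2 times) = 59 + 1 = 60
LB2 = min(M1 times) + sum(M2 times) = 8 + 29 = 37
Lower bound = max(LB1, LB2) = max(60, 37) = 60

60


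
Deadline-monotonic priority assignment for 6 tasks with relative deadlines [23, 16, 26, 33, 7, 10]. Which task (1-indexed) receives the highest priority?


Sort tasks by relative deadline (ascending):
  Task 5: deadline = 7
  Task 6: deadline = 10
  Task 2: deadline = 16
  Task 1: deadline = 23
  Task 3: deadline = 26
  Task 4: deadline = 33
Priority order (highest first): [5, 6, 2, 1, 3, 4]
Highest priority task = 5

5


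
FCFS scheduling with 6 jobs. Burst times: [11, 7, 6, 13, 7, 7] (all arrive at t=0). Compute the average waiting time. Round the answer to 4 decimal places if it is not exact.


FCFS order (as given): [11, 7, 6, 13, 7, 7]
Waiting times:
  Job 1: wait = 0
  Job 2: wait = 11
  Job 3: wait = 18
  Job 4: wait = 24
  Job 5: wait = 37
  Job 6: wait = 44
Sum of waiting times = 134
Average waiting time = 134/6 = 22.3333

22.3333


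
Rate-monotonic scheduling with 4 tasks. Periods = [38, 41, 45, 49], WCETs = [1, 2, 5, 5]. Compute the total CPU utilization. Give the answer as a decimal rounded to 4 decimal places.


Compute individual utilizations (exact fractions):
  Task 1: C/T = 1/38 (approx. 0.0263)
  Task 2: C/T = 2/41 (approx. 0.0488)
  Task 3: C/T = 5/45 = 1/9 (approx. 0.1111)
  Task 4: C/T = 5/49 (approx. 0.102)
Total utilization U = 1/38 + 2/41 + 1/9 + 5/49 = 198049/687078
Rounded to 4 decimal places: U = 0.2882
RM (Liu & Layland) bound for 4 tasks = 0.756828; compare with U = 198049/687078 (approx. 0.288248)
U <= bound, so schedulable by RM sufficient condition.

0.2882


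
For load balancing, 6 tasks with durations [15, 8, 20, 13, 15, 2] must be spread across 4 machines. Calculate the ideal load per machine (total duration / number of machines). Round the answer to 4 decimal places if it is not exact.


Total processing time = 15 + 8 + 20 + 13 + 15 + 2 = 73
Number of machines = 4
Ideal balanced load = 73 / 4 = 18.25

18.25


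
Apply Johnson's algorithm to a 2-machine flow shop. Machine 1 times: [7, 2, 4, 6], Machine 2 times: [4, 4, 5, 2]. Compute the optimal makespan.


Apply Johnson's rule:
  Group 1 (a <= b): [(2, 2, 4), (3, 4, 5)]
  Group 2 (a > b): [(1, 7, 4), (4, 6, 2)]
Optimal job order: [2, 3, 1, 4]
Schedule:
  Job 2: M1 done at 2, M2 done at 6
  Job 3: M1 done at 6, M2 done at 11
  Job 1: M1 done at 13, M2 done at 17
  Job 4: M1 done at 19, M2 done at 21
Makespan = 21

21


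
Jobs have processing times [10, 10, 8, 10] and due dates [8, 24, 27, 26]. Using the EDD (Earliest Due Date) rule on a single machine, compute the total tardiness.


Sort by due date (EDD order): [(10, 8), (10, 24), (10, 26), (8, 27)]
Compute completion times and tardiness:
  Job 1: p=10, d=8, C=10, tardiness=max(0,10-8)=2
  Job 2: p=10, d=24, C=20, tardiness=max(0,20-24)=0
  Job 3: p=10, d=26, C=30, tardiness=max(0,30-26)=4
  Job 4: p=8, d=27, C=38, tardiness=max(0,38-27)=11
Total tardiness = 17

17


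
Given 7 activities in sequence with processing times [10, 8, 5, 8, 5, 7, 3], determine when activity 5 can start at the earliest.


Activity 5 starts after activities 1 through 4 complete.
Predecessor durations: [10, 8, 5, 8]
ES = 10 + 8 + 5 + 8 = 31

31


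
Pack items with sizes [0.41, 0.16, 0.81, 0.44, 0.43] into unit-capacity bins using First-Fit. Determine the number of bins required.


Place items sequentially using First-Fit:
  Item 0.41 -> new Bin 1
  Item 0.16 -> Bin 1 (now 0.57)
  Item 0.81 -> new Bin 2
  Item 0.44 -> new Bin 3
  Item 0.43 -> Bin 1 (now 1.0)
Total bins used = 3

3


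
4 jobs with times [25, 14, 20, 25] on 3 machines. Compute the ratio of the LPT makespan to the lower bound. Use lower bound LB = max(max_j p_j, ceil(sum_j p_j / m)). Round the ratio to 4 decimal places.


LPT order: [25, 25, 20, 14]
Machine loads after assignment: [25, 25, 34]
LPT makespan = 34
Lower bound = max(max_job, ceil(total/3)) = max(25, 28) = 28
Ratio = 34 / 28 = 1.2143

1.2143


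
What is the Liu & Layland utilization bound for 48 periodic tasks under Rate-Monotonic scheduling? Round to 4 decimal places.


Compute 2^(1/48) = 1.0145453349
Subtract 1: 1.0145453349 - 1 = 0.0145453349
Multiply by n: 48 * 0.0145453349 = 0.6981760752
Round to 4 dp: 0.6982

0.6982


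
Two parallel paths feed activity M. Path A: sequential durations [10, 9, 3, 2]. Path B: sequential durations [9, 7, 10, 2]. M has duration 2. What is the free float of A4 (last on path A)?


ES(A4) = sum of predecessors on chain A = 22
EF(A4) = ES + duration = 22 + 2 = 24
Successor of A4 is M. ES(M) = max(sum(A), sum(B)) = max(24, 28) = 28
Free float = ES(successor) - EF(current) = 28 - 24 = 4

4


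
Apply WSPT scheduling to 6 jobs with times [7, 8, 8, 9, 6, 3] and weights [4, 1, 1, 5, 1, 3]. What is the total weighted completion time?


Compute p/w ratios and sort ascending (WSPT): [(3, 3), (7, 4), (9, 5), (6, 1), (8, 1), (8, 1)]
Compute weighted completion times:
  Job (p=3,w=3): C=3, w*C=3*3=9
  Job (p=7,w=4): C=10, w*C=4*10=40
  Job (p=9,w=5): C=19, w*C=5*19=95
  Job (p=6,w=1): C=25, w*C=1*25=25
  Job (p=8,w=1): C=33, w*C=1*33=33
  Job (p=8,w=1): C=41, w*C=1*41=41
Total weighted completion time = 243

243


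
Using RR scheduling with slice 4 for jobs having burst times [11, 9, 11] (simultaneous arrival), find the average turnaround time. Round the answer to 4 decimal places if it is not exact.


Time quantum = 4
Execution trace:
  J1 runs 4 units, time = 4
  J2 runs 4 units, time = 8
  J3 runs 4 units, time = 12
  J1 runs 4 units, time = 16
  J2 runs 4 units, time = 20
  J3 runs 4 units, time = 24
  J1 runs 3 units, time = 27
  J2 runs 1 units, time = 28
  J3 runs 3 units, time = 31
Finish times: [27, 28, 31]
Average turnaround = 86/3 = 28.6667

28.6667


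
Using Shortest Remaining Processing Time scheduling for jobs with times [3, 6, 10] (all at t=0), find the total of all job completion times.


Since all jobs arrive at t=0, SRPT equals SPT ordering.
SPT order: [3, 6, 10]
Completion times:
  Job 1: p=3, C=3
  Job 2: p=6, C=9
  Job 3: p=10, C=19
Total completion time = 3 + 9 + 19 = 31

31


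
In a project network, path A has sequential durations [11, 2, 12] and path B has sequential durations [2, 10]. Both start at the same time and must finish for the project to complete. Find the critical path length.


Path A total = 11 + 2 + 12 = 25
Path B total = 2 + 10 = 12
Critical path = longest path = max(25, 12) = 25

25


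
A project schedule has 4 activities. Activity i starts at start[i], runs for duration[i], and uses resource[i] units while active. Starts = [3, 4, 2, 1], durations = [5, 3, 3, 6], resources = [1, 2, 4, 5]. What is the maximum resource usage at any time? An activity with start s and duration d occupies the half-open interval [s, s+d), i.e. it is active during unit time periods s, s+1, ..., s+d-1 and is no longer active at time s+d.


Each activity i is active on [start_i, start_i + duration_i).
Compute total resource usage per time slot:
  t=0: active resources = [], total = 0
  t=1: active resources = [5], total = 5
  t=2: active resources = [4, 5], total = 9
  t=3: active resources = [1, 4, 5], total = 10
  t=4: active resources = [1, 2, 4, 5], total = 12
  t=5: active resources = [1, 2, 5], total = 8
  t=6: active resources = [1, 2, 5], total = 8
  t=7: active resources = [1], total = 1
Peak resource demand = 12

12


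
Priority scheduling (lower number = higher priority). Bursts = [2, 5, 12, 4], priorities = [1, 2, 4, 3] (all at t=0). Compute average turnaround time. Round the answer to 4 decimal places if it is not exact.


Sort by priority (ascending = highest first):
Order: [(1, 2), (2, 5), (3, 4), (4, 12)]
Completion times:
  Priority 1, burst=2, C=2
  Priority 2, burst=5, C=7
  Priority 3, burst=4, C=11
  Priority 4, burst=12, C=23
Average turnaround = 43/4 = 10.75

10.75


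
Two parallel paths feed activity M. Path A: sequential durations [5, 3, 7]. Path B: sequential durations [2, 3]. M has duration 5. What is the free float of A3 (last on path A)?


ES(A3) = sum of predecessors on chain A = 8
EF(A3) = ES + duration = 8 + 7 = 15
Successor of A3 is M. ES(M) = max(sum(A), sum(B)) = max(15, 5) = 15
Free float = ES(successor) - EF(current) = 15 - 15 = 0

0


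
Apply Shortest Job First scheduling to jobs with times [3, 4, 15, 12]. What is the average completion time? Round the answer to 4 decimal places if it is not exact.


SJF order (ascending): [3, 4, 12, 15]
Completion times:
  Job 1: burst=3, C=3
  Job 2: burst=4, C=7
  Job 3: burst=12, C=19
  Job 4: burst=15, C=34
Average completion = 63/4 = 15.75

15.75


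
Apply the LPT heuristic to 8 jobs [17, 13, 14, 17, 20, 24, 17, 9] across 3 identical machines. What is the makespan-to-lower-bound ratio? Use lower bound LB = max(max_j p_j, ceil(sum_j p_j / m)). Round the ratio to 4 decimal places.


LPT order: [24, 20, 17, 17, 17, 14, 13, 9]
Machine loads after assignment: [38, 46, 47]
LPT makespan = 47
Lower bound = max(max_job, ceil(total/3)) = max(24, 44) = 44
Ratio = 47 / 44 = 1.0682

1.0682


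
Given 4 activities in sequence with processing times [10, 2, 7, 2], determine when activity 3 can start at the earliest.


Activity 3 starts after activities 1 through 2 complete.
Predecessor durations: [10, 2]
ES = 10 + 2 = 12

12


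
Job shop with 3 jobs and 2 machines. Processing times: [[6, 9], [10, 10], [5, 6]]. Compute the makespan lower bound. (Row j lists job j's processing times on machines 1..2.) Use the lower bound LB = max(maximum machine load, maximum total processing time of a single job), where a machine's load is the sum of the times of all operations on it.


Machine loads:
  Machine 1: 6 + 10 + 5 = 21
  Machine 2: 9 + 10 + 6 = 25
Max machine load = 25
Job totals:
  Job 1: 15
  Job 2: 20
  Job 3: 11
Max job total = 20
Lower bound = max(25, 20) = 25

25


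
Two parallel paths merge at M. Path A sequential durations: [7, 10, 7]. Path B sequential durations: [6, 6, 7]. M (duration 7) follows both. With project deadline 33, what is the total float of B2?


Forward pass: ES(B2) = sum of predecessors on chain B = 6
EF = ES + duration = 6 + 6 = 12
Backward pass: LF(M) = deadline = 33; LS(M) = 33 - 7 = 26
LF(B2) = LS(M) - sum(successors on chain B) = 26 - 7 = 19
LS = LF - duration = 19 - 6 = 13
Total float = LS - ES = 13 - 6 = 7

7


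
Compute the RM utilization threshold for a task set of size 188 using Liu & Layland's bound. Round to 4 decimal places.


Compute 2^(1/188) = 1.0036937583
Subtract 1: 1.0036937583 - 1 = 0.0036937583
Multiply by n: 188 * 0.0036937583 = 0.6944265604
Round to 4 dp: 0.6944

0.6944


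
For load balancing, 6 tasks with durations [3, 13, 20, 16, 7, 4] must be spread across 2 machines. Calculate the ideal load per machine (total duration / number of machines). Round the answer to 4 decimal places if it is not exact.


Total processing time = 3 + 13 + 20 + 16 + 7 + 4 = 63
Number of machines = 2
Ideal balanced load = 63 / 2 = 31.5

31.5


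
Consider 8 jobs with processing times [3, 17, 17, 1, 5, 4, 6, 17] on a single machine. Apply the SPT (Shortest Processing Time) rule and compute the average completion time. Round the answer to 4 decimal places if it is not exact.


Sort jobs by processing time (SPT order): [1, 3, 4, 5, 6, 17, 17, 17]
Compute completion times sequentially:
  Job 1: processing = 1, completes at 1
  Job 2: processing = 3, completes at 4
  Job 3: processing = 4, completes at 8
  Job 4: processing = 5, completes at 13
  Job 5: processing = 6, completes at 19
  Job 6: processing = 17, completes at 36
  Job 7: processing = 17, completes at 53
  Job 8: processing = 17, completes at 70
Sum of completion times = 204
Average completion time = 204/8 = 25.5

25.5


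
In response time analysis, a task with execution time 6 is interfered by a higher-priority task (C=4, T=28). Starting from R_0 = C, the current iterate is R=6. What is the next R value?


R_next = C + ceil(R_prev / T_hp) * C_hp
ceil(6 / 28) = ceil(0.2143) = 1
Interference = 1 * 4 = 4
R_next = 6 + 4 = 10

10


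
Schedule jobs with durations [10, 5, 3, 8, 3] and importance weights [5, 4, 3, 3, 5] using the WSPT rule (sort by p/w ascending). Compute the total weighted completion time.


Compute p/w ratios and sort ascending (WSPT): [(3, 5), (3, 3), (5, 4), (10, 5), (8, 3)]
Compute weighted completion times:
  Job (p=3,w=5): C=3, w*C=5*3=15
  Job (p=3,w=3): C=6, w*C=3*6=18
  Job (p=5,w=4): C=11, w*C=4*11=44
  Job (p=10,w=5): C=21, w*C=5*21=105
  Job (p=8,w=3): C=29, w*C=3*29=87
Total weighted completion time = 269

269


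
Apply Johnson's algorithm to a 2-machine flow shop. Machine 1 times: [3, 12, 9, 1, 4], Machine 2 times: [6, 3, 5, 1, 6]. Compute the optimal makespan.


Apply Johnson's rule:
  Group 1 (a <= b): [(4, 1, 1), (1, 3, 6), (5, 4, 6)]
  Group 2 (a > b): [(3, 9, 5), (2, 12, 3)]
Optimal job order: [4, 1, 5, 3, 2]
Schedule:
  Job 4: M1 done at 1, M2 done at 2
  Job 1: M1 done at 4, M2 done at 10
  Job 5: M1 done at 8, M2 done at 16
  Job 3: M1 done at 17, M2 done at 22
  Job 2: M1 done at 29, M2 done at 32
Makespan = 32

32


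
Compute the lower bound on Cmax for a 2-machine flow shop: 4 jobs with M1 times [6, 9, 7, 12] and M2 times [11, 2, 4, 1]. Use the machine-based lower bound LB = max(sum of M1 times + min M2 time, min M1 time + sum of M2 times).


LB1 = sum(M1 times) + min(M2 times) = 34 + 1 = 35
LB2 = min(M1 times) + sum(M2 times) = 6 + 18 = 24
Lower bound = max(LB1, LB2) = max(35, 24) = 35

35


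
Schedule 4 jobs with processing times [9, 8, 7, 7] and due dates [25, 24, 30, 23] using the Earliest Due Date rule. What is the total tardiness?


Sort by due date (EDD order): [(7, 23), (8, 24), (9, 25), (7, 30)]
Compute completion times and tardiness:
  Job 1: p=7, d=23, C=7, tardiness=max(0,7-23)=0
  Job 2: p=8, d=24, C=15, tardiness=max(0,15-24)=0
  Job 3: p=9, d=25, C=24, tardiness=max(0,24-25)=0
  Job 4: p=7, d=30, C=31, tardiness=max(0,31-30)=1
Total tardiness = 1

1


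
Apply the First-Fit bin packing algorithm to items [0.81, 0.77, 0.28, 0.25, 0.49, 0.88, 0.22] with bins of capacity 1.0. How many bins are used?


Place items sequentially using First-Fit:
  Item 0.81 -> new Bin 1
  Item 0.77 -> new Bin 2
  Item 0.28 -> new Bin 3
  Item 0.25 -> Bin 3 (now 0.53)
  Item 0.49 -> new Bin 4
  Item 0.88 -> new Bin 5
  Item 0.22 -> Bin 2 (now 0.99)
Total bins used = 5

5


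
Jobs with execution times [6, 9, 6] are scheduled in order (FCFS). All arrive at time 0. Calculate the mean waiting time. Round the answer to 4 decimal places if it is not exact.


FCFS order (as given): [6, 9, 6]
Waiting times:
  Job 1: wait = 0
  Job 2: wait = 6
  Job 3: wait = 15
Sum of waiting times = 21
Average waiting time = 21/3 = 7.0

7.0


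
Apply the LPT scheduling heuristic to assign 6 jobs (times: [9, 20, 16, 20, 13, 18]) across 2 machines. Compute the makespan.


Sort jobs in decreasing order (LPT): [20, 20, 18, 16, 13, 9]
Assign each job to the least loaded machine:
  Machine 1: jobs [20, 18, 9], load = 47
  Machine 2: jobs [20, 16, 13], load = 49
Makespan = max load = 49

49


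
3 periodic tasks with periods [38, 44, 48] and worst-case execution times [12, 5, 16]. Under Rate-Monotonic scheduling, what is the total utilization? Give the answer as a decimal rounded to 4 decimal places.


Compute individual utilizations (exact fractions):
  Task 1: C/T = 12/38 = 6/19 (approx. 0.3158)
  Task 2: C/T = 5/44 (approx. 0.1136)
  Task 3: C/T = 16/48 = 1/3 (approx. 0.3333)
Total utilization U = 6/19 + 5/44 + 1/3 = 1913/2508
Rounded to 4 decimal places: U = 0.7628
RM (Liu & Layland) bound for 3 tasks = 0.779763; compare with U = 1913/2508 (approx. 0.762759)
U <= bound, so schedulable by RM sufficient condition.

0.7628


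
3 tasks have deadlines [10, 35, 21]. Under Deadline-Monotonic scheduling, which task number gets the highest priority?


Sort tasks by relative deadline (ascending):
  Task 1: deadline = 10
  Task 3: deadline = 21
  Task 2: deadline = 35
Priority order (highest first): [1, 3, 2]
Highest priority task = 1

1


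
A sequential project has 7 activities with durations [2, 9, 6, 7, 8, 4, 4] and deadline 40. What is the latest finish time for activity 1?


LF(activity 1) = deadline - sum of successor durations
Successors: activities 2 through 7 with durations [9, 6, 7, 8, 4, 4]
Sum of successor durations = 38
LF = 40 - 38 = 2

2


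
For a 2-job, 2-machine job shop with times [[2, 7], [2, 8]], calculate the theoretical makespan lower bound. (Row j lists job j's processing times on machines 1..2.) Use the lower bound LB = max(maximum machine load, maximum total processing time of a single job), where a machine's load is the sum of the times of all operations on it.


Machine loads:
  Machine 1: 2 + 2 = 4
  Machine 2: 7 + 8 = 15
Max machine load = 15
Job totals:
  Job 1: 9
  Job 2: 10
Max job total = 10
Lower bound = max(15, 10) = 15

15


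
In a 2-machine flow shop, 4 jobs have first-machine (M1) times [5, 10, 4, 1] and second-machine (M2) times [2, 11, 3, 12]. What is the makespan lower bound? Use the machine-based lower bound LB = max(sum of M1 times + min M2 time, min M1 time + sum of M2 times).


LB1 = sum(M1 times) + min(M2 times) = 20 + 2 = 22
LB2 = min(M1 times) + sum(M2 times) = 1 + 28 = 29
Lower bound = max(LB1, LB2) = max(22, 29) = 29

29


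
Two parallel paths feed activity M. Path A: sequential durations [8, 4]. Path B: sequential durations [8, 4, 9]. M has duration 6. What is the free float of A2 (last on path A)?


ES(A2) = sum of predecessors on chain A = 8
EF(A2) = ES + duration = 8 + 4 = 12
Successor of A2 is M. ES(M) = max(sum(A), sum(B)) = max(12, 21) = 21
Free float = ES(successor) - EF(current) = 21 - 12 = 9

9


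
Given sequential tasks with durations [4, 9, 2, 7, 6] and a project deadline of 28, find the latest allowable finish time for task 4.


LF(activity 4) = deadline - sum of successor durations
Successors: activities 5 through 5 with durations [6]
Sum of successor durations = 6
LF = 28 - 6 = 22

22


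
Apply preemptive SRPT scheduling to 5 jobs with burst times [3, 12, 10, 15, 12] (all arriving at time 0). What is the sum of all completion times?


Since all jobs arrive at t=0, SRPT equals SPT ordering.
SPT order: [3, 10, 12, 12, 15]
Completion times:
  Job 1: p=3, C=3
  Job 2: p=10, C=13
  Job 3: p=12, C=25
  Job 4: p=12, C=37
  Job 5: p=15, C=52
Total completion time = 3 + 13 + 25 + 37 + 52 = 130

130


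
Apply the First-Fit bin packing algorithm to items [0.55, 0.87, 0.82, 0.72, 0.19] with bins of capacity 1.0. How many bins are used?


Place items sequentially using First-Fit:
  Item 0.55 -> new Bin 1
  Item 0.87 -> new Bin 2
  Item 0.82 -> new Bin 3
  Item 0.72 -> new Bin 4
  Item 0.19 -> Bin 1 (now 0.74)
Total bins used = 4

4


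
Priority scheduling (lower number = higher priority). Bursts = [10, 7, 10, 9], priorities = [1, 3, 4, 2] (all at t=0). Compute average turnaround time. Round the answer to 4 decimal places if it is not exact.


Sort by priority (ascending = highest first):
Order: [(1, 10), (2, 9), (3, 7), (4, 10)]
Completion times:
  Priority 1, burst=10, C=10
  Priority 2, burst=9, C=19
  Priority 3, burst=7, C=26
  Priority 4, burst=10, C=36
Average turnaround = 91/4 = 22.75

22.75


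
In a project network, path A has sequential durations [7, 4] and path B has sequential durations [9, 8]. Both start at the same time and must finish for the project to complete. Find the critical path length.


Path A total = 7 + 4 = 11
Path B total = 9 + 8 = 17
Critical path = longest path = max(11, 17) = 17

17


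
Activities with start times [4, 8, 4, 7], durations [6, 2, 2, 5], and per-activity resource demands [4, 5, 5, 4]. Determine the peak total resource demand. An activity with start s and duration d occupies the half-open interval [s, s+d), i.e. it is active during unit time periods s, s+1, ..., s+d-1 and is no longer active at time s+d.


Each activity i is active on [start_i, start_i + duration_i).
Compute total resource usage per time slot:
  t=0: active resources = [], total = 0
  t=1: active resources = [], total = 0
  t=2: active resources = [], total = 0
  t=3: active resources = [], total = 0
  t=4: active resources = [4, 5], total = 9
  t=5: active resources = [4, 5], total = 9
  t=6: active resources = [4], total = 4
  t=7: active resources = [4, 4], total = 8
  t=8: active resources = [4, 5, 4], total = 13
  t=9: active resources = [4, 5, 4], total = 13
  t=10: active resources = [4], total = 4
  t=11: active resources = [4], total = 4
Peak resource demand = 13

13


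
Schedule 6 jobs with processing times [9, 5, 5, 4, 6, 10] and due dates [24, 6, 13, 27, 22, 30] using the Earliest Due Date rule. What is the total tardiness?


Sort by due date (EDD order): [(5, 6), (5, 13), (6, 22), (9, 24), (4, 27), (10, 30)]
Compute completion times and tardiness:
  Job 1: p=5, d=6, C=5, tardiness=max(0,5-6)=0
  Job 2: p=5, d=13, C=10, tardiness=max(0,10-13)=0
  Job 3: p=6, d=22, C=16, tardiness=max(0,16-22)=0
  Job 4: p=9, d=24, C=25, tardiness=max(0,25-24)=1
  Job 5: p=4, d=27, C=29, tardiness=max(0,29-27)=2
  Job 6: p=10, d=30, C=39, tardiness=max(0,39-30)=9
Total tardiness = 12

12


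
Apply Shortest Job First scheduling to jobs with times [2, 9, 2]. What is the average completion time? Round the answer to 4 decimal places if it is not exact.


SJF order (ascending): [2, 2, 9]
Completion times:
  Job 1: burst=2, C=2
  Job 2: burst=2, C=4
  Job 3: burst=9, C=13
Average completion = 19/3 = 6.3333

6.3333


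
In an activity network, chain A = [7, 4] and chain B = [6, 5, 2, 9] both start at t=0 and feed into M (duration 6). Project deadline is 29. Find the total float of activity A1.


Forward pass: ES(A1) = sum of predecessors on chain A = 0
EF = ES + duration = 0 + 7 = 7
Backward pass: LF(M) = deadline = 29; LS(M) = 29 - 6 = 23
LF(A1) = LS(M) - sum(successors on chain A) = 23 - 4 = 19
LS = LF - duration = 19 - 7 = 12
Total float = LS - ES = 12 - 0 = 12

12


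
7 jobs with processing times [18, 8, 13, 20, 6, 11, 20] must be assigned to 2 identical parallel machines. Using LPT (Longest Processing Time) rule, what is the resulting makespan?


Sort jobs in decreasing order (LPT): [20, 20, 18, 13, 11, 8, 6]
Assign each job to the least loaded machine:
  Machine 1: jobs [20, 18, 8], load = 46
  Machine 2: jobs [20, 13, 11, 6], load = 50
Makespan = max load = 50

50


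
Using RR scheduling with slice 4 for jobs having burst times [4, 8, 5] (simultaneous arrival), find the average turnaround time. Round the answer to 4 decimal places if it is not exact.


Time quantum = 4
Execution trace:
  J1 runs 4 units, time = 4
  J2 runs 4 units, time = 8
  J3 runs 4 units, time = 12
  J2 runs 4 units, time = 16
  J3 runs 1 units, time = 17
Finish times: [4, 16, 17]
Average turnaround = 37/3 = 12.3333

12.3333


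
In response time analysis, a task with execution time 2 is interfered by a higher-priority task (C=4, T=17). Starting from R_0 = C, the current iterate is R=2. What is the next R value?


R_next = C + ceil(R_prev / T_hp) * C_hp
ceil(2 / 17) = ceil(0.1176) = 1
Interference = 1 * 4 = 4
R_next = 2 + 4 = 6

6


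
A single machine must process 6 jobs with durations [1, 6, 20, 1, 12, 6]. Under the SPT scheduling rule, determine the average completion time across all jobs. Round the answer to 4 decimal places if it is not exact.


Sort jobs by processing time (SPT order): [1, 1, 6, 6, 12, 20]
Compute completion times sequentially:
  Job 1: processing = 1, completes at 1
  Job 2: processing = 1, completes at 2
  Job 3: processing = 6, completes at 8
  Job 4: processing = 6, completes at 14
  Job 5: processing = 12, completes at 26
  Job 6: processing = 20, completes at 46
Sum of completion times = 97
Average completion time = 97/6 = 16.1667

16.1667


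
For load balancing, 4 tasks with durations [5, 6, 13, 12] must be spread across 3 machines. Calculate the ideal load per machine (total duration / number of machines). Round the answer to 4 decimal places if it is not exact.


Total processing time = 5 + 6 + 13 + 12 = 36
Number of machines = 3
Ideal balanced load = 36 / 3 = 12.0

12.0


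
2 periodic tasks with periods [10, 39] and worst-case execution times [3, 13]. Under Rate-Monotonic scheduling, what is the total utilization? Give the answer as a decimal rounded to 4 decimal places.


Compute individual utilizations (exact fractions):
  Task 1: C/T = 3/10 (approx. 0.3)
  Task 2: C/T = 13/39 = 1/3 (approx. 0.3333)
Total utilization U = 3/10 + 1/3 = 19/30
Rounded to 4 decimal places: U = 0.6333
RM (Liu & Layland) bound for 2 tasks = 0.828427; compare with U = 19/30 (approx. 0.633333)
U <= bound, so schedulable by RM sufficient condition.

0.6333


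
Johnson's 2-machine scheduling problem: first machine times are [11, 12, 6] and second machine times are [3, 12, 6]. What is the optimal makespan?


Apply Johnson's rule:
  Group 1 (a <= b): [(3, 6, 6), (2, 12, 12)]
  Group 2 (a > b): [(1, 11, 3)]
Optimal job order: [3, 2, 1]
Schedule:
  Job 3: M1 done at 6, M2 done at 12
  Job 2: M1 done at 18, M2 done at 30
  Job 1: M1 done at 29, M2 done at 33
Makespan = 33

33


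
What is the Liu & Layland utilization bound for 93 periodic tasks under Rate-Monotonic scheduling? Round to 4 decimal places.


Compute 2^(1/93) = 1.0074810397
Subtract 1: 1.0074810397 - 1 = 0.0074810397
Multiply by n: 93 * 0.0074810397 = 0.6957366921
Round to 4 dp: 0.6957

0.6957


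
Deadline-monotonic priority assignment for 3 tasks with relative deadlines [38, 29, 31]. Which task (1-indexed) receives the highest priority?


Sort tasks by relative deadline (ascending):
  Task 2: deadline = 29
  Task 3: deadline = 31
  Task 1: deadline = 38
Priority order (highest first): [2, 3, 1]
Highest priority task = 2

2


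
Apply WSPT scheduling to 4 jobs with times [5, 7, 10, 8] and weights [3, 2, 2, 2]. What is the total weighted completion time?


Compute p/w ratios and sort ascending (WSPT): [(5, 3), (7, 2), (8, 2), (10, 2)]
Compute weighted completion times:
  Job (p=5,w=3): C=5, w*C=3*5=15
  Job (p=7,w=2): C=12, w*C=2*12=24
  Job (p=8,w=2): C=20, w*C=2*20=40
  Job (p=10,w=2): C=30, w*C=2*30=60
Total weighted completion time = 139

139


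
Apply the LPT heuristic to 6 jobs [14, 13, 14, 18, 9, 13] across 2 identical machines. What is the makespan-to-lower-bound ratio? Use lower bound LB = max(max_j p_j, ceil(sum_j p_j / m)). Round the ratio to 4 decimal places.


LPT order: [18, 14, 14, 13, 13, 9]
Machine loads after assignment: [40, 41]
LPT makespan = 41
Lower bound = max(max_job, ceil(total/2)) = max(18, 41) = 41
Ratio = 41 / 41 = 1.0

1.0


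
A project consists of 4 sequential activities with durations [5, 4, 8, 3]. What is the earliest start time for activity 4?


Activity 4 starts after activities 1 through 3 complete.
Predecessor durations: [5, 4, 8]
ES = 5 + 4 + 8 = 17

17
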